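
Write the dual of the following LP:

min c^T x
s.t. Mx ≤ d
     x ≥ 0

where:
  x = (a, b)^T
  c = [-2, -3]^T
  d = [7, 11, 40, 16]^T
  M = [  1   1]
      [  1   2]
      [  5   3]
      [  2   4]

Primal min cᵀx s.t. Ax ≤ b, x ≥ 0  →  Dual max −bᵀy s.t. Aᵀy ≥ −c, y ≥ 0.

Maximize: z = -7y1 - 11y2 - 40y3 - 16y4

Subject to:
  y1 + y2 + 5y3 + 2y4 ≥ 2
  y1 + 2y2 + 3y3 + 4y4 ≥ 3
  y1, y2, y3, y4 ≥ 0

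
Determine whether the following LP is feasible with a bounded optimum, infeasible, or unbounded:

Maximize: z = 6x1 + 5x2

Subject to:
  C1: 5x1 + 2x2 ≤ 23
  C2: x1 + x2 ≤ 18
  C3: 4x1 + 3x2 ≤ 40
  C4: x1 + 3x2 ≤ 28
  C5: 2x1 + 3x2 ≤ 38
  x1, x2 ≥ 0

Feasible with a bounded optimal solution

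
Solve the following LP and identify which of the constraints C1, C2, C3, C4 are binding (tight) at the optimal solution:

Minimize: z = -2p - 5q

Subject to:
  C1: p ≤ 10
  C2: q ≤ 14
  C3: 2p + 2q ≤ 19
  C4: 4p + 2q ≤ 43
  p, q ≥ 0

At p = 0, q = 9.5, compute slack b - a·x for each constraint:
  C1: 10 − 0 = 10  (slack)
  C2: 14 − 9.5 = 4.5  (slack)
  C3: 19 − 19 = 0  (binding)
  C4: 43 − 19 = 24  (slack)

Optimal: p = 0, q = 9.5
Binding: C3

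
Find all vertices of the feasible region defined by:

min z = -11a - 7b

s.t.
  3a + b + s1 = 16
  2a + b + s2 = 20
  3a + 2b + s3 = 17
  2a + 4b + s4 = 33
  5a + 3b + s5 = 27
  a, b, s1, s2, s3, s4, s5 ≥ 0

(0, 0), (5.333, 0), (5.25, 0.25), (3, 4), (0.25, 8.125), (0, 8.25)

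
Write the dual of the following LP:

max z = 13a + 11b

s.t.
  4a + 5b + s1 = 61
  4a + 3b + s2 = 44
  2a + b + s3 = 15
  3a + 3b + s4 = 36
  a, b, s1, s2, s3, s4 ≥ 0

Primal max cᵀx s.t. Ax ≤ b, x ≥ 0  →  Dual min bᵀy s.t. Aᵀy ≥ c, y ≥ 0.

Minimize: z = 61y1 + 44y2 + 15y3 + 36y4

Subject to:
  4y1 + 4y2 + 2y3 + 3y4 ≥ 13
  5y1 + 3y2 + y3 + 3y4 ≥ 11
  y1, y2, y3, y4 ≥ 0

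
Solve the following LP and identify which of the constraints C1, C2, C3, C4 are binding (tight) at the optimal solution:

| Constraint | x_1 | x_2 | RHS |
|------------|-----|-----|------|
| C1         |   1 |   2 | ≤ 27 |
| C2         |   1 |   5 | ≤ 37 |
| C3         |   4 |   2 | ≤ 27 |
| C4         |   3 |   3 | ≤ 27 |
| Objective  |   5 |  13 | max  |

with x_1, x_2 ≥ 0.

At x_1 = 2, x_2 = 7, compute slack b - a·x for each constraint:
  C1: 27 − 16 = 11  (slack)
  C2: 37 − 37 = 0  (binding)
  C3: 27 − 22 = 5  (slack)
  C4: 27 − 27 = 0  (binding)

Optimal: x_1 = 2, x_2 = 7
Binding: C2, C4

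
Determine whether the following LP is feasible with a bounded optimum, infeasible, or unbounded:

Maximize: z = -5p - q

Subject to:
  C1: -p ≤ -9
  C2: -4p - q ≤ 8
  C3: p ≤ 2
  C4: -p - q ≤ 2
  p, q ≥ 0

Infeasible (no feasible solution exists)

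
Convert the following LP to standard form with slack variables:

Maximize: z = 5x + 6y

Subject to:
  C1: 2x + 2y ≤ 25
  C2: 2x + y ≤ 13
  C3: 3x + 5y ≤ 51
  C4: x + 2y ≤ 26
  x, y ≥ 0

max z = 5x + 6y

s.t.
  2x + 2y + s1 = 25
  2x + y + s2 = 13
  3x + 5y + s3 = 51
  x + 2y + s4 = 26
  x, y, s1, s2, s3, s4 ≥ 0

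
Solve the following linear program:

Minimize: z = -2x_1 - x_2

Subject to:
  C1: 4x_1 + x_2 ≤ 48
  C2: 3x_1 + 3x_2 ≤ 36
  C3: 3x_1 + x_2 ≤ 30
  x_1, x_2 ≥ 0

Evaluate the objective at each vertex of the feasible region:
  z(0, 0) = 0
  z(10, 0) = -20
  z(9, 3) = -21  ←
  z(0, 12) = -12
The minimum is at x_1 = 9, x_2 = 3.

x_1 = 9, x_2 = 3, z = -21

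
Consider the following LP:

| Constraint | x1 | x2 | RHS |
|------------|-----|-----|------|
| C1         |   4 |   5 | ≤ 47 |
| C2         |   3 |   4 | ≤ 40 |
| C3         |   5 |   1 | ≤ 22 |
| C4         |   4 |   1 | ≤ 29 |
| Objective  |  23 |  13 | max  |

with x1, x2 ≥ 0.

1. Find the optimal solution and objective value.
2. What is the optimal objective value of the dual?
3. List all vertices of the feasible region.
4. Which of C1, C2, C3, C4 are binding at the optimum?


1. x1 = 3, x2 = 7, z = 160
2. 160
3. (0, 0), (4.4, 0), (3, 7), (0, 9.4)
4. C1, C3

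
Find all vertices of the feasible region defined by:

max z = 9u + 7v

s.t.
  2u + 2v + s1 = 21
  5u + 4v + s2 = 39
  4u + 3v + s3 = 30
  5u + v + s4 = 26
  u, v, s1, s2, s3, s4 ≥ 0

(0, 0), (5.2, 0), (4.364, 4.182), (3, 6), (0, 9.75)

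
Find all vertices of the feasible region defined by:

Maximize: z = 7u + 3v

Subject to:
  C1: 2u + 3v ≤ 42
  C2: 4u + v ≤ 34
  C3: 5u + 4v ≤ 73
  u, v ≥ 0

(0, 0), (8.5, 0), (6, 10), (0, 14)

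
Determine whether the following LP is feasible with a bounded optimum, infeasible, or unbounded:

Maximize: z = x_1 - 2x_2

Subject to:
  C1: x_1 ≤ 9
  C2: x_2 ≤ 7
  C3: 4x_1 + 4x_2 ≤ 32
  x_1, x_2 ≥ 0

Feasible with a bounded optimal solution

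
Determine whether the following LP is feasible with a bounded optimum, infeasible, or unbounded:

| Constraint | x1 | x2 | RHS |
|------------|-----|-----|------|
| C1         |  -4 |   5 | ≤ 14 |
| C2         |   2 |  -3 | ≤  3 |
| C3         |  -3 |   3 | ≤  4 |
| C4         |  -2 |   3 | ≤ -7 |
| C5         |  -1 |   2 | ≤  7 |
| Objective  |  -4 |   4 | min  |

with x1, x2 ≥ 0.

Infeasible (no feasible solution exists)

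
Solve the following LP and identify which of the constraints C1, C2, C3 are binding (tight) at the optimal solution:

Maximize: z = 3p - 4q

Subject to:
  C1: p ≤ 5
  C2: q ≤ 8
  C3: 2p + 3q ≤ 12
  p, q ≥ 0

At p = 5, q = 0, compute slack b - a·x for each constraint:
  C1: 5 − 5 = 0  (binding)
  C2: 8 − 0 = 8  (slack)
  C3: 12 − 10 = 2  (slack)

Optimal: p = 5, q = 0
Binding: C1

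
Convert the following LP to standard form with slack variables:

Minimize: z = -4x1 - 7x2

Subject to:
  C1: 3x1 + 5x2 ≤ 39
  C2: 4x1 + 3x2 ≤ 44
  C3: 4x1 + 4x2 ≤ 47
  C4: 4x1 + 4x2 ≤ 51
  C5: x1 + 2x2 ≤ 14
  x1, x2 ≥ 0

min z = -4x1 - 7x2

s.t.
  3x1 + 5x2 + s1 = 39
  4x1 + 3x2 + s2 = 44
  4x1 + 4x2 + s3 = 47
  4x1 + 4x2 + s4 = 51
  x1 + 2x2 + s5 = 14
  x1, x2, s1, s2, s3, s4, s5 ≥ 0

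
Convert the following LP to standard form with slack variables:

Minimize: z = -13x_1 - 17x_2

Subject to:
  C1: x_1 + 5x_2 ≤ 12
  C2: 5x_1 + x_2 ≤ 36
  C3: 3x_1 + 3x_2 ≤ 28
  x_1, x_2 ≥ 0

min z = -13x_1 - 17x_2

s.t.
  x_1 + 5x_2 + s1 = 12
  5x_1 + x_2 + s2 = 36
  3x_1 + 3x_2 + s3 = 28
  x_1, x_2, s1, s2, s3 ≥ 0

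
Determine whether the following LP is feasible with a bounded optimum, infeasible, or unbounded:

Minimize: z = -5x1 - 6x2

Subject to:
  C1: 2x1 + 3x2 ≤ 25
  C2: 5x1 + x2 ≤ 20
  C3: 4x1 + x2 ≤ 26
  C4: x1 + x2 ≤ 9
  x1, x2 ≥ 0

Feasible with a bounded optimal solution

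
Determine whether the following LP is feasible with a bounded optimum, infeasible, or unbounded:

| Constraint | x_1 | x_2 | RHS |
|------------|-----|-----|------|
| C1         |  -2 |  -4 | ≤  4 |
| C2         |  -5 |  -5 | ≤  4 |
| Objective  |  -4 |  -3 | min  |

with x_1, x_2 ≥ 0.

Unbounded (objective can decrease without bound)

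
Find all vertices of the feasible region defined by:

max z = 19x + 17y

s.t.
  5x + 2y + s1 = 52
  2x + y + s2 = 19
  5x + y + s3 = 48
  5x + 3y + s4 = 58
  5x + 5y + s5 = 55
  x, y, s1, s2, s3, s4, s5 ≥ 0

(0, 0), (9.5, 0), (8, 3), (0, 11)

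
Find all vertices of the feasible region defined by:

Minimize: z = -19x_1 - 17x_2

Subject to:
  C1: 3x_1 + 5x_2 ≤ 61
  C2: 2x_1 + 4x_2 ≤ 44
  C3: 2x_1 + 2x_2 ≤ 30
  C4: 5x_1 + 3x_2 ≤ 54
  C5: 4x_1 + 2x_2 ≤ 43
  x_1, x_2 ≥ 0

(0, 0), (10.75, 0), (10.5, 0.5), (6, 8), (0, 11)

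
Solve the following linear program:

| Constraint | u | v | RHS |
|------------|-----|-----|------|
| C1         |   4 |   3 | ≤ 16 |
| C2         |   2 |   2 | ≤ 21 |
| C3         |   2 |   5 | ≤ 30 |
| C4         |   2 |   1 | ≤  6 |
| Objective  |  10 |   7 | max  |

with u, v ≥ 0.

Evaluate the objective at each vertex of the feasible region:
  z(0, 0) = 0
  z(3, 0) = 30
  z(1, 4) = 38  ←
  z(0, 5.333) = 37.33
The maximum is at u = 1, v = 4.

u = 1, v = 4, z = 38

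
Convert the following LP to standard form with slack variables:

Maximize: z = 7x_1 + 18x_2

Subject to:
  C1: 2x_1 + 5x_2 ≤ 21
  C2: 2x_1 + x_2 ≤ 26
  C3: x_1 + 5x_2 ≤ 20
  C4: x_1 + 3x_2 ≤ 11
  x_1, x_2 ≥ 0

max z = 7x_1 + 18x_2

s.t.
  2x_1 + 5x_2 + s1 = 21
  2x_1 + x_2 + s2 = 26
  x_1 + 5x_2 + s3 = 20
  x_1 + 3x_2 + s4 = 11
  x_1, x_2, s1, s2, s3, s4 ≥ 0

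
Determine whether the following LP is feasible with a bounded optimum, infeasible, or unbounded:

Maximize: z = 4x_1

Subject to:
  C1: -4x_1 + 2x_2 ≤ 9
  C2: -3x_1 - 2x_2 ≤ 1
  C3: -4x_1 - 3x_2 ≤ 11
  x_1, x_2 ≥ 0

Unbounded (objective can increase without bound)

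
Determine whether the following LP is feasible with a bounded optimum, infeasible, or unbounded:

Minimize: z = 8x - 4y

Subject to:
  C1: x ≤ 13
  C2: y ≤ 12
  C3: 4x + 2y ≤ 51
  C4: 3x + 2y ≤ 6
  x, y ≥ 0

Feasible with a bounded optimal solution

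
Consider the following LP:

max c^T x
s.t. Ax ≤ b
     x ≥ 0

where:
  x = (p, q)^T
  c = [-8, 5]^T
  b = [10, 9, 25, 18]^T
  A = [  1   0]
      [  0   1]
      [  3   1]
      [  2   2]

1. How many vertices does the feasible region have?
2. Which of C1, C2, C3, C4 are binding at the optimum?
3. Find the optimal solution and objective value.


1. 4
2. C2, C4
3. p = 0, q = 9, z = 45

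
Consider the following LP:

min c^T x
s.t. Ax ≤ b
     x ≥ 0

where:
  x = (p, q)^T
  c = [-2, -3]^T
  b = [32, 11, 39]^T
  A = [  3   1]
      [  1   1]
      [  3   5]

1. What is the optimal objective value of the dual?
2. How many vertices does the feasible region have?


1. -25
2. 5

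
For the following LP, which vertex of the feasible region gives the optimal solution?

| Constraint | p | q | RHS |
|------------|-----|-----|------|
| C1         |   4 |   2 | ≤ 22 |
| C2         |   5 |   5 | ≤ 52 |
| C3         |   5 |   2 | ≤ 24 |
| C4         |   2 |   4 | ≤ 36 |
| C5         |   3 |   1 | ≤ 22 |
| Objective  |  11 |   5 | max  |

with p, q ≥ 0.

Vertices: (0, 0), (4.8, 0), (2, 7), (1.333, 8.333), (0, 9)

Evaluate the objective at each vertex of the feasible region:
  z(0, 0) = 0
  z(4.8, 0) = 52.8
  z(2, 7) = 57  ←
  z(1.333, 8.333) = 56.33
  z(0, 9) = 45
The maximum is at p = 2, q = 7.

(2, 7)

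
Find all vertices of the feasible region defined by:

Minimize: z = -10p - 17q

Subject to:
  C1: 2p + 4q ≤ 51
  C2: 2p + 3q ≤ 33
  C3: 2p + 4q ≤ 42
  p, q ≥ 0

(0, 0), (16.5, 0), (3, 9), (0, 10.5)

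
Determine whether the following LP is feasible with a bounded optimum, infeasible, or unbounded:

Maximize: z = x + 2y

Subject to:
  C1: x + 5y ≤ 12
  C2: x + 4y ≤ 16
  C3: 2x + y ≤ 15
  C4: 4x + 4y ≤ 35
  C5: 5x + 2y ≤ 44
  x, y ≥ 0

Feasible with a bounded optimal solution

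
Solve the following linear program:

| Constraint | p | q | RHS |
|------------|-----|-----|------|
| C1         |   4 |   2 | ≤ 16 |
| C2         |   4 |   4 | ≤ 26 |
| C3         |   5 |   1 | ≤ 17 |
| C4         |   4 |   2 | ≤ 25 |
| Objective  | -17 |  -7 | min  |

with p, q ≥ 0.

Evaluate the objective at each vertex of the feasible region:
  z(0, 0) = 0
  z(3.4, 0) = -57.8
  z(3, 2) = -65  ←
  z(1.5, 5) = -60.5
  z(0, 6.5) = -45.5
The minimum is at p = 3, q = 2.

p = 3, q = 2, z = -65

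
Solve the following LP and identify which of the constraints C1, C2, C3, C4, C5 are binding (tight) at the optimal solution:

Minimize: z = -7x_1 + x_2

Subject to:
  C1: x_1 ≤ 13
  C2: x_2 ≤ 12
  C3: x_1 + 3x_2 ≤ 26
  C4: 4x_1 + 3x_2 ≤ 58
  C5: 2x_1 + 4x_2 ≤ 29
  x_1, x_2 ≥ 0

At x_1 = 13, x_2 = 0, compute slack b - a·x for each constraint:
  C1: 13 − 13 = 0  (binding)
  C2: 12 − 0 = 12  (slack)
  C3: 26 − 13 = 13  (slack)
  C4: 58 − 52 = 6  (slack)
  C5: 29 − 26 = 3  (slack)

Optimal: x_1 = 13, x_2 = 0
Binding: C1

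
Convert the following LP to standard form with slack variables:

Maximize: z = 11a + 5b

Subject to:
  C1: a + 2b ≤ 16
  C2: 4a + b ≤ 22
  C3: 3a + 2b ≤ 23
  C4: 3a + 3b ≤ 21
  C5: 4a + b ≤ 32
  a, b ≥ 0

max z = 11a + 5b

s.t.
  a + 2b + s1 = 16
  4a + b + s2 = 22
  3a + 2b + s3 = 23
  3a + 3b + s4 = 21
  4a + b + s5 = 32
  a, b, s1, s2, s3, s4, s5 ≥ 0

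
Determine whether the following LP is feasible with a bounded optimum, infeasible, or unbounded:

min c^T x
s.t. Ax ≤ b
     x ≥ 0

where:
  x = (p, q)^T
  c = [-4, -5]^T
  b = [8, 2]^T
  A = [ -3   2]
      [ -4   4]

Unbounded (objective can decrease without bound)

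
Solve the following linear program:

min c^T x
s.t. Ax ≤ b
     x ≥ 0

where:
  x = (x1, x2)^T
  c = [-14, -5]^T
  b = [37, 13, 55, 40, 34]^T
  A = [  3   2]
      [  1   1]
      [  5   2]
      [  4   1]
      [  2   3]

Evaluate the objective at each vertex of the feasible region:
  z(0, 0) = 0
  z(10, 0) = -140
  z(9, 4) = -146  ←
  z(5, 8) = -110
  z(0, 11.33) = -56.67
The minimum is at x1 = 9, x2 = 4.

x1 = 9, x2 = 4, z = -146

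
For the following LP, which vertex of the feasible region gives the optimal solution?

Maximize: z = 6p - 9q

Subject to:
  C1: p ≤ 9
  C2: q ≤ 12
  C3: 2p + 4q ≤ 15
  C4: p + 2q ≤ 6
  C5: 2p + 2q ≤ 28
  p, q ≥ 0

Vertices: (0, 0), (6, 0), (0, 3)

Evaluate the objective at each vertex of the feasible region:
  z(0, 0) = 0
  z(6, 0) = 36  ←
  z(0, 3) = -27
The maximum is at p = 6, q = 0.

(6, 0)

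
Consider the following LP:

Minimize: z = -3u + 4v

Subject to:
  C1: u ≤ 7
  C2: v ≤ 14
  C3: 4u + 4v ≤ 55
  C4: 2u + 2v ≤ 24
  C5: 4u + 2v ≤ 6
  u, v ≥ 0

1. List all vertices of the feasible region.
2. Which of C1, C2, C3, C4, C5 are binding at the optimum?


1. (0, 0), (1.5, 0), (0, 3)
2. C5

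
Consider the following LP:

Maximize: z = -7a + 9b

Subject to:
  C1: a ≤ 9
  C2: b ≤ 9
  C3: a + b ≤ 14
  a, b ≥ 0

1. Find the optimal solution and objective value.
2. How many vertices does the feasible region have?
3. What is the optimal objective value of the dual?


1. a = 0, b = 9, z = 81
2. 5
3. 81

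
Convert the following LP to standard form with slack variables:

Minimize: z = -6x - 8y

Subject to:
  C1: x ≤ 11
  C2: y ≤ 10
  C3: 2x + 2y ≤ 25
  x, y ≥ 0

min z = -6x - 8y

s.t.
  x + s1 = 11
  y + s2 = 10
  2x + 2y + s3 = 25
  x, y, s1, s2, s3 ≥ 0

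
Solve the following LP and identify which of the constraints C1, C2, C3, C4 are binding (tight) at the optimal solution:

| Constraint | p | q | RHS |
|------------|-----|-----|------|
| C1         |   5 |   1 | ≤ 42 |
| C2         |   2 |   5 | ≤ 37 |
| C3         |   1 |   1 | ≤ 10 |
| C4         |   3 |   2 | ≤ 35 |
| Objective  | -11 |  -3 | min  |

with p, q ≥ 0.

At p = 8, q = 2, compute slack b - a·x for each constraint:
  C1: 42 − 42 = 0  (binding)
  C2: 37 − 26 = 11  (slack)
  C3: 10 − 10 = 0  (binding)
  C4: 35 − 28 = 7  (slack)

Optimal: p = 8, q = 2
Binding: C1, C3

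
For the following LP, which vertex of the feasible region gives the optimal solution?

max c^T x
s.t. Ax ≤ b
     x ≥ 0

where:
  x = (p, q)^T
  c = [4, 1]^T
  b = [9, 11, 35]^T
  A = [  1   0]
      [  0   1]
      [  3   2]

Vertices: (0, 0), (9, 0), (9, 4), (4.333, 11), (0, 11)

Evaluate the objective at each vertex of the feasible region:
  z(0, 0) = 0
  z(9, 0) = 36
  z(9, 4) = 40  ←
  z(4.333, 11) = 28.33
  z(0, 11) = 11
The maximum is at p = 9, q = 4.

(9, 4)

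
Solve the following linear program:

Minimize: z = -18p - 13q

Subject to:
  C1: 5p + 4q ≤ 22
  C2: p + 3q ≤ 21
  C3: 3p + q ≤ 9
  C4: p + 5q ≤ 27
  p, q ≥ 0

Evaluate the objective at each vertex of the feasible region:
  z(0, 0) = 0
  z(3, 0) = -54
  z(2, 3) = -75  ←
  z(0.09524, 5.381) = -71.67
  z(0, 5.4) = -70.2
The minimum is at p = 2, q = 3.

p = 2, q = 3, z = -75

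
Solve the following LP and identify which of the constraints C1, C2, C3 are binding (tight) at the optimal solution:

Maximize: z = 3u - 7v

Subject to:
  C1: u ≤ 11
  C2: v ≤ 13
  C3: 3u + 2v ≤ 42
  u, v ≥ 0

At u = 11, v = 0, compute slack b - a·x for each constraint:
  C1: 11 − 11 = 0  (binding)
  C2: 13 − 0 = 13  (slack)
  C3: 42 − 33 = 9  (slack)

Optimal: u = 11, v = 0
Binding: C1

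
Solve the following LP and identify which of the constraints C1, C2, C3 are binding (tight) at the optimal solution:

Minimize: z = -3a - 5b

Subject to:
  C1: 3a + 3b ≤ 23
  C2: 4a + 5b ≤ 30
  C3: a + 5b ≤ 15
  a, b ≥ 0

At a = 5, b = 2, compute slack b - a·x for each constraint:
  C1: 23 − 21 = 2  (slack)
  C2: 30 − 30 = 0  (binding)
  C3: 15 − 15 = 0  (binding)

Optimal: a = 5, b = 2
Binding: C2, C3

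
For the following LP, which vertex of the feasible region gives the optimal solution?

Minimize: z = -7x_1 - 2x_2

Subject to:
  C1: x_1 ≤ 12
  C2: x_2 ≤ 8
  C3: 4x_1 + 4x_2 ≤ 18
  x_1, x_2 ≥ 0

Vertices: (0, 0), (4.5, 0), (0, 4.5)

Evaluate the objective at each vertex of the feasible region:
  z(0, 0) = 0
  z(4.5, 0) = -31.5  ←
  z(0, 4.5) = -9
The minimum is at x_1 = 4.5, x_2 = 0.

(4.5, 0)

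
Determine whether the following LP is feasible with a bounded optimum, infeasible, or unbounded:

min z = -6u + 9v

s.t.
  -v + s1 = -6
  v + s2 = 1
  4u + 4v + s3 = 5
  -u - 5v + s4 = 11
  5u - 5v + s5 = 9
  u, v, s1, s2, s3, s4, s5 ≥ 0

Infeasible (no feasible solution exists)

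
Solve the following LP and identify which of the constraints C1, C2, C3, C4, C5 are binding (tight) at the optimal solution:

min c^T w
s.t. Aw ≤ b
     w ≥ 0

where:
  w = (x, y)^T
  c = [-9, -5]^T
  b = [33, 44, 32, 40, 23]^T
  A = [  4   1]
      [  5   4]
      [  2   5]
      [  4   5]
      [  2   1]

At x = 8, y = 1, compute slack b - a·x for each constraint:
  C1: 33 − 33 = 0  (binding)
  C2: 44 − 44 = 0  (binding)
  C3: 32 − 21 = 11  (slack)
  C4: 40 − 37 = 3  (slack)
  C5: 23 − 17 = 6  (slack)

Optimal: x = 8, y = 1
Binding: C1, C2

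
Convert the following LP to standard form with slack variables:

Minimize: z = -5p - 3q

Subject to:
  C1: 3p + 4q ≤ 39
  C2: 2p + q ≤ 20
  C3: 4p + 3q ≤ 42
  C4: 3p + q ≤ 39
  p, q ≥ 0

min z = -5p - 3q

s.t.
  3p + 4q + s1 = 39
  2p + q + s2 = 20
  4p + 3q + s3 = 42
  3p + q + s4 = 39
  p, q, s1, s2, s3, s4 ≥ 0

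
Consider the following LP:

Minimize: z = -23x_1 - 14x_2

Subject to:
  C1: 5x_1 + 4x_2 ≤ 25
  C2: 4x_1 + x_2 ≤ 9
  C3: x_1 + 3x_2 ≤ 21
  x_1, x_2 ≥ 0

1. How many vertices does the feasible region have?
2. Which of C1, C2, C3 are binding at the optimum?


1. 4
2. C1, C2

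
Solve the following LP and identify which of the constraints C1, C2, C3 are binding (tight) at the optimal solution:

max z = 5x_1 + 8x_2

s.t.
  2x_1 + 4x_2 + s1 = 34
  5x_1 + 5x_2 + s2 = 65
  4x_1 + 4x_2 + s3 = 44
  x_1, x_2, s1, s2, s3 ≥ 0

At x_1 = 5, x_2 = 6, compute slack b - a·x for each constraint:
  C1: 34 − 34 = 0  (binding)
  C2: 65 − 55 = 10  (slack)
  C3: 44 − 44 = 0  (binding)

Optimal: x_1 = 5, x_2 = 6
Binding: C1, C3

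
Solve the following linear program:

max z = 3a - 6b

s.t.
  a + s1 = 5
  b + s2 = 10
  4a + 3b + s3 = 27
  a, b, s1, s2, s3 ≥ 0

Evaluate the objective at each vertex of the feasible region:
  z(0, 0) = 0
  z(5, 0) = 15  ←
  z(5, 2.333) = 1
  z(0, 9) = -54
The maximum is at a = 5, b = 0.

a = 5, b = 0, z = 15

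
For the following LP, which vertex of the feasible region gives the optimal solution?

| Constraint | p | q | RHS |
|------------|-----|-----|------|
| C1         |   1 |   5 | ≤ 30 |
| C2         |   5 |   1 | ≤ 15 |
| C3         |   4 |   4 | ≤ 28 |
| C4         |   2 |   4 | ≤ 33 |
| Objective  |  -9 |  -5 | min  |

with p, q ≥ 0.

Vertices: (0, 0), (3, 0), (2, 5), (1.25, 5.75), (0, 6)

Evaluate the objective at each vertex of the feasible region:
  z(0, 0) = 0
  z(3, 0) = -27
  z(2, 5) = -43  ←
  z(1.25, 5.75) = -40
  z(0, 6) = -30
The minimum is at p = 2, q = 5.

(2, 5)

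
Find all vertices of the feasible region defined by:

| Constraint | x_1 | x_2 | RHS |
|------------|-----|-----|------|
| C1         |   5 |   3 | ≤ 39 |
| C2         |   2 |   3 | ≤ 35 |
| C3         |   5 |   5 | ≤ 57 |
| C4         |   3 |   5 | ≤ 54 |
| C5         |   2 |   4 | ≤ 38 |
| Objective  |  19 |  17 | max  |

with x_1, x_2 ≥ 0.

(0, 0), (7.8, 0), (3, 8), (0, 9.5)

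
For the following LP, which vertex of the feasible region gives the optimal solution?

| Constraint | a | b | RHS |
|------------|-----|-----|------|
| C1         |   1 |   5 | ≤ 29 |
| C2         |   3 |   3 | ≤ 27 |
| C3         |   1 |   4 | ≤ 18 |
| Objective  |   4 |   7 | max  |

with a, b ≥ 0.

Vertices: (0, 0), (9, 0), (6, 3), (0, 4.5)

Evaluate the objective at each vertex of the feasible region:
  z(0, 0) = 0
  z(9, 0) = 36
  z(6, 3) = 45  ←
  z(0, 4.5) = 31.5
The maximum is at a = 6, b = 3.

(6, 3)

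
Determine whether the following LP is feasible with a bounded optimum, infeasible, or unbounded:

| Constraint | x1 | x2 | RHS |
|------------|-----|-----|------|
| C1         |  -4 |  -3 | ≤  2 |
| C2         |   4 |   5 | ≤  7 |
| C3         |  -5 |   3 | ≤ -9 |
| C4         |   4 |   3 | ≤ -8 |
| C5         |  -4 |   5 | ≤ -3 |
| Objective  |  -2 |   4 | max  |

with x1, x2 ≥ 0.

Infeasible (no feasible solution exists)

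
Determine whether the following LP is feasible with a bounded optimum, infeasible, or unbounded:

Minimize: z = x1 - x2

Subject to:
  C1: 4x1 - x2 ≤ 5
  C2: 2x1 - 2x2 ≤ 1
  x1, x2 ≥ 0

Unbounded (objective can decrease without bound)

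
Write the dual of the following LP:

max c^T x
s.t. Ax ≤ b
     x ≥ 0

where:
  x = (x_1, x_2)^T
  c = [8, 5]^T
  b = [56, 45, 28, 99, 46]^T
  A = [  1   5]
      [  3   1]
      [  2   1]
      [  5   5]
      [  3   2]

Primal max cᵀx s.t. Ax ≤ b, x ≥ 0  →  Dual min bᵀy s.t. Aᵀy ≥ c, y ≥ 0.

Minimize: z = 56y1 + 45y2 + 28y3 + 99y4 + 46y5

Subject to:
  y1 + 3y2 + 2y3 + 5y4 + 3y5 ≥ 8
  5y1 + y2 + y3 + 5y4 + 2y5 ≥ 5
  y1, y2, y3, y4, y5 ≥ 0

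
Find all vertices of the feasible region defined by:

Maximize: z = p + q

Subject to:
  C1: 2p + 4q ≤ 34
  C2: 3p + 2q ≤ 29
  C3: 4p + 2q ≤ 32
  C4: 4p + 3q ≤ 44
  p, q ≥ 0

(0, 0), (8, 0), (5, 6), (0, 8.5)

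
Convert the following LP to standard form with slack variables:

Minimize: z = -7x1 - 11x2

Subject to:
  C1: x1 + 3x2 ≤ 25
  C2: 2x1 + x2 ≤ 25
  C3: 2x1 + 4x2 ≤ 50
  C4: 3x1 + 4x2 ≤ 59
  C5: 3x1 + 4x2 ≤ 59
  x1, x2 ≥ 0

min z = -7x1 - 11x2

s.t.
  x1 + 3x2 + s1 = 25
  2x1 + x2 + s2 = 25
  2x1 + 4x2 + s3 = 50
  3x1 + 4x2 + s4 = 59
  3x1 + 4x2 + s5 = 59
  x1, x2, s1, s2, s3, s4, s5 ≥ 0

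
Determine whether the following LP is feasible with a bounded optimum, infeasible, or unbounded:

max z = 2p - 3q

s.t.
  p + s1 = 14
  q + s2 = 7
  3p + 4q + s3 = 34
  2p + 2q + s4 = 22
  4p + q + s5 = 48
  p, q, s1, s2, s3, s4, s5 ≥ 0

Feasible with a bounded optimal solution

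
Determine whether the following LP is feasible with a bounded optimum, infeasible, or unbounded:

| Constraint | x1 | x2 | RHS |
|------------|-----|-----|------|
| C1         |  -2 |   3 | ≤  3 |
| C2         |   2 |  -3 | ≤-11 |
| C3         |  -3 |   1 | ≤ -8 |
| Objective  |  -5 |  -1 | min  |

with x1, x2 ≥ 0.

Infeasible (no feasible solution exists)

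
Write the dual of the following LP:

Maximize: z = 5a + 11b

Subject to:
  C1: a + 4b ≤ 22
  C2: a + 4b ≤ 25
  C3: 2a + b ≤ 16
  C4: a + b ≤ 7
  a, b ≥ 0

Primal max cᵀx s.t. Ax ≤ b, x ≥ 0  →  Dual min bᵀy s.t. Aᵀy ≥ c, y ≥ 0.

Minimize: z = 22y1 + 25y2 + 16y3 + 7y4

Subject to:
  y1 + y2 + 2y3 + y4 ≥ 5
  4y1 + 4y2 + y3 + y4 ≥ 11
  y1, y2, y3, y4 ≥ 0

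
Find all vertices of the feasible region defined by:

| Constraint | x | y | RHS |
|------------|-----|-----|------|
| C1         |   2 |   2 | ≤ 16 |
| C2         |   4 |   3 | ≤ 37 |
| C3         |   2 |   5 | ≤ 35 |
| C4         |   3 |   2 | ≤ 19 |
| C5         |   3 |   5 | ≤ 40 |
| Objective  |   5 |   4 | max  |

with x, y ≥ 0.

(0, 0), (6.333, 0), (3, 5), (1.667, 6.333), (0, 7)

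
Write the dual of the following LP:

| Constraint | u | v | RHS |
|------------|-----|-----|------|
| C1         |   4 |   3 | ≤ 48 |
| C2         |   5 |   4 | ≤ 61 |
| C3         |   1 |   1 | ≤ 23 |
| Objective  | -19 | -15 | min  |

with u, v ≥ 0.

Primal min cᵀx s.t. Ax ≤ b, x ≥ 0  →  Dual max −bᵀy s.t. Aᵀy ≥ −c, y ≥ 0.

Maximize: z = -48y1 - 61y2 - 23y3

Subject to:
  4y1 + 5y2 + y3 ≥ 19
  3y1 + 4y2 + y3 ≥ 15
  y1, y2, y3 ≥ 0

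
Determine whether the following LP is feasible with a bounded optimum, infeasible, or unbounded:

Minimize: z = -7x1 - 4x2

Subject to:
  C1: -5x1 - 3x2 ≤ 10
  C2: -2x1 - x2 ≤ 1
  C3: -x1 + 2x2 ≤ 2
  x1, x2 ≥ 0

Unbounded (objective can decrease without bound)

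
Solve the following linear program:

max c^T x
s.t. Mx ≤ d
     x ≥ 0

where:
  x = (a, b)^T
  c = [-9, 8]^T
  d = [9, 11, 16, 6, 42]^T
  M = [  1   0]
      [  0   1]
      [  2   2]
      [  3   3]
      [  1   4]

Evaluate the objective at each vertex of the feasible region:
  z(0, 0) = 0
  z(2, 0) = -18
  z(0, 2) = 16  ←
The maximum is at a = 0, b = 2.

a = 0, b = 2, z = 16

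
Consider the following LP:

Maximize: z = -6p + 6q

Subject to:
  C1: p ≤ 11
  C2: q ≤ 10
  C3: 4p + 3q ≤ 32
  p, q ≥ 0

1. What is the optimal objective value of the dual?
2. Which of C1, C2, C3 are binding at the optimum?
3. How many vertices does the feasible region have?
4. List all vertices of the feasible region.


1. 60
2. C2
3. 4
4. (0, 0), (8, 0), (0.5, 10), (0, 10)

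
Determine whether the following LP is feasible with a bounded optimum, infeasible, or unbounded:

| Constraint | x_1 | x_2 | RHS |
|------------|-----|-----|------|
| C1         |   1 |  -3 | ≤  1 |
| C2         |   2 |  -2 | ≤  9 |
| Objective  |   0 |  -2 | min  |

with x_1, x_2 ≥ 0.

Unbounded (objective can decrease without bound)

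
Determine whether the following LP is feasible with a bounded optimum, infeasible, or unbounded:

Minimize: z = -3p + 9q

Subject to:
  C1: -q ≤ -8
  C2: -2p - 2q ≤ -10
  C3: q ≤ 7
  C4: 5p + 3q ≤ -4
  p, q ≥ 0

Infeasible (no feasible solution exists)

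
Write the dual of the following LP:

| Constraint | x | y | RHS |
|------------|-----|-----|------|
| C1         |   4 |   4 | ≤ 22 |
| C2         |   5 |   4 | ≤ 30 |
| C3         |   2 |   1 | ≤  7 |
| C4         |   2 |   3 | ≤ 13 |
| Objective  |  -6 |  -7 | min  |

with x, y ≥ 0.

Primal min cᵀx s.t. Ax ≤ b, x ≥ 0  →  Dual max −bᵀy s.t. Aᵀy ≥ −c, y ≥ 0.

Maximize: z = -22y1 - 30y2 - 7y3 - 13y4

Subject to:
  4y1 + 5y2 + 2y3 + 2y4 ≥ 6
  4y1 + 4y2 + y3 + 3y4 ≥ 7
  y1, y2, y3, y4 ≥ 0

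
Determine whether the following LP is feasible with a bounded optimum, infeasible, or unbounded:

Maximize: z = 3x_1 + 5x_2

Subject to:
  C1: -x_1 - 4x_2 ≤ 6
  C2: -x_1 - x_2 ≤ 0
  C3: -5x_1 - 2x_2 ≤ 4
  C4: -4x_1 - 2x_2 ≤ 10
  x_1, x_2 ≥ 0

Unbounded (objective can increase without bound)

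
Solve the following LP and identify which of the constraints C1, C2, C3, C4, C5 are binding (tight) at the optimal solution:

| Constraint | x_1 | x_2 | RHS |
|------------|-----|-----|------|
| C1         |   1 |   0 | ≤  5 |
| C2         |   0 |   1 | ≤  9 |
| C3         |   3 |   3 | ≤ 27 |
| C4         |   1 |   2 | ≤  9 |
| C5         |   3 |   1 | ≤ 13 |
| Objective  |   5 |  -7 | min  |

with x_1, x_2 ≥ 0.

At x_1 = 0, x_2 = 4.5, compute slack b - a·x for each constraint:
  C1: 5 − 0 = 5  (slack)
  C2: 9 − 4.5 = 4.5  (slack)
  C3: 27 − 13.5 = 13.5  (slack)
  C4: 9 − 9 = 0  (binding)
  C5: 13 − 4.5 = 8.5  (slack)

Optimal: x_1 = 0, x_2 = 4.5
Binding: C4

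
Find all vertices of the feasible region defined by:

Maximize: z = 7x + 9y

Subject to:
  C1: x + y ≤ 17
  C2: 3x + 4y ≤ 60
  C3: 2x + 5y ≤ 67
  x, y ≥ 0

(0, 0), (17, 0), (8, 9), (4.571, 11.57), (0, 13.4)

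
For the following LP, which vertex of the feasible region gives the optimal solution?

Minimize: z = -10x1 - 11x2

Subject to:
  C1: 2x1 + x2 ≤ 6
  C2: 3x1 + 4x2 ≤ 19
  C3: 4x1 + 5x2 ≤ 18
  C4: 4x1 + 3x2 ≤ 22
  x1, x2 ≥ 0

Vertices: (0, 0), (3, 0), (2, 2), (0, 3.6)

Evaluate the objective at each vertex of the feasible region:
  z(0, 0) = 0
  z(3, 0) = -30
  z(2, 2) = -42  ←
  z(0, 3.6) = -39.6
The minimum is at x1 = 2, x2 = 2.

(2, 2)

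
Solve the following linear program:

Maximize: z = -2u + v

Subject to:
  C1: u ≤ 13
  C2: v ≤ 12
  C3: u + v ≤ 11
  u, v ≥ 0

Evaluate the objective at each vertex of the feasible region:
  z(0, 0) = 0
  z(11, 0) = -22
  z(0, 11) = 11  ←
The maximum is at u = 0, v = 11.

u = 0, v = 11, z = 11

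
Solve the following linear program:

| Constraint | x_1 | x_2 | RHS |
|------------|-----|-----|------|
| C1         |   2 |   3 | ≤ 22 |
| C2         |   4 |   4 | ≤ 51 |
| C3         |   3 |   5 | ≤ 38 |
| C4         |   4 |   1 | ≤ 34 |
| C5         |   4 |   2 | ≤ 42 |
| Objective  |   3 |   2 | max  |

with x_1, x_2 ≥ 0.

Evaluate the objective at each vertex of the feasible region:
  z(0, 0) = 0
  z(8.5, 0) = 25.5
  z(8, 2) = 28  ←
  z(0, 7.333) = 14.67
The maximum is at x_1 = 8, x_2 = 2.

x_1 = 8, x_2 = 2, z = 28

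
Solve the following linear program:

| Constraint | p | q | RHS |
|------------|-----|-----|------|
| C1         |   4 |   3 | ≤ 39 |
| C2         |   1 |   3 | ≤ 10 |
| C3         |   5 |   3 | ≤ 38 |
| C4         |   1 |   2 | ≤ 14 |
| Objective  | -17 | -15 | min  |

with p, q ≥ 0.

Evaluate the objective at each vertex of the feasible region:
  z(0, 0) = 0
  z(7.6, 0) = -129.2
  z(7, 1) = -134  ←
  z(0, 3.333) = -50
The minimum is at p = 7, q = 1.

p = 7, q = 1, z = -134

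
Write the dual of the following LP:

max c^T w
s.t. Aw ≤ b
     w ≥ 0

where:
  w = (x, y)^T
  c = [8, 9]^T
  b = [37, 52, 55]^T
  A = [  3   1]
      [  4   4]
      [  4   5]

Primal max cᵀx s.t. Ax ≤ b, x ≥ 0  →  Dual min bᵀy s.t. Aᵀy ≥ c, y ≥ 0.

Minimize: z = 37y1 + 52y2 + 55y3

Subject to:
  3y1 + 4y2 + 4y3 ≥ 8
  y1 + 4y2 + 5y3 ≥ 9
  y1, y2, y3 ≥ 0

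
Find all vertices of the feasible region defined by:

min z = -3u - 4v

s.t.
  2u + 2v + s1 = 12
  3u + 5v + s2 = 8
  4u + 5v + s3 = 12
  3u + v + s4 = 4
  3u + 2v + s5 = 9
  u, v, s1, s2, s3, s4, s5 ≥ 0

(0, 0), (1.333, 0), (1, 1), (0, 1.6)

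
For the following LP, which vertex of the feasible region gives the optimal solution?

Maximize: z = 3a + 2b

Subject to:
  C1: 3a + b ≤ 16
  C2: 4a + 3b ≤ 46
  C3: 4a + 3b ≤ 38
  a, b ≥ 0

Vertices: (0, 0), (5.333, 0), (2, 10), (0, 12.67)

Evaluate the objective at each vertex of the feasible region:
  z(0, 0) = 0
  z(5.333, 0) = 16
  z(2, 10) = 26  ←
  z(0, 12.67) = 25.33
The maximum is at a = 2, b = 10.

(2, 10)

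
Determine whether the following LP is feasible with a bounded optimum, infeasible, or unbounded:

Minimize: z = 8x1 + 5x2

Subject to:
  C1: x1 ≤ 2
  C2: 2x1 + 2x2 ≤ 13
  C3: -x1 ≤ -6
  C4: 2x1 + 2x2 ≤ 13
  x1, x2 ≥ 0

Infeasible (no feasible solution exists)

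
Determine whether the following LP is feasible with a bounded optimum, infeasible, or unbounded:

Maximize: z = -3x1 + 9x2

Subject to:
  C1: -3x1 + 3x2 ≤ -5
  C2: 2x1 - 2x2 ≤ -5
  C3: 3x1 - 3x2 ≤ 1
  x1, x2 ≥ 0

Infeasible (no feasible solution exists)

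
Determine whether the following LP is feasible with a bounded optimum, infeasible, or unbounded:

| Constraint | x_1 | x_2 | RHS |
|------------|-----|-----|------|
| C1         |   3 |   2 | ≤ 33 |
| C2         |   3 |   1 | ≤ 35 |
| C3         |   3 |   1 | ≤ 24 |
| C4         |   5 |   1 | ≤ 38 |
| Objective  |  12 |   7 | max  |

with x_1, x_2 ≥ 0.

Feasible with a bounded optimal solution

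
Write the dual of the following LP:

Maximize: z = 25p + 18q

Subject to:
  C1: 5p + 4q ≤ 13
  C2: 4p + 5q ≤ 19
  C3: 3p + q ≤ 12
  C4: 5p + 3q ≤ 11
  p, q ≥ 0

Primal max cᵀx s.t. Ax ≤ b, x ≥ 0  →  Dual min bᵀy s.t. Aᵀy ≥ c, y ≥ 0.

Minimize: z = 13y1 + 19y2 + 12y3 + 11y4

Subject to:
  5y1 + 4y2 + 3y3 + 5y4 ≥ 25
  4y1 + 5y2 + y3 + 3y4 ≥ 18
  y1, y2, y3, y4 ≥ 0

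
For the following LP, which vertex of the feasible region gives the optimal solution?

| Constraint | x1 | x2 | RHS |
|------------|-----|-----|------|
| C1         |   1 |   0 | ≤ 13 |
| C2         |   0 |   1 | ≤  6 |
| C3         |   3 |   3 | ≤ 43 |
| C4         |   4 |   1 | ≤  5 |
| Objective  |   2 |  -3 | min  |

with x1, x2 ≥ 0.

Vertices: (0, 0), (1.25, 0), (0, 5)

Evaluate the objective at each vertex of the feasible region:
  z(0, 0) = 0
  z(1.25, 0) = 2.5
  z(0, 5) = -15  ←
The minimum is at x1 = 0, x2 = 5.

(0, 5)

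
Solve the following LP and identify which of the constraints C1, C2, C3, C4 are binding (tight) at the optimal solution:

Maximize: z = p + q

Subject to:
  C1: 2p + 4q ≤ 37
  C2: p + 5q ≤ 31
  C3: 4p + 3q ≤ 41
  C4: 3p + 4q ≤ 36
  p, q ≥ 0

At p = 8, q = 3, compute slack b - a·x for each constraint:
  C1: 37 − 28 = 9  (slack)
  C2: 31 − 23 = 8  (slack)
  C3: 41 − 41 = 0  (binding)
  C4: 36 − 36 = 0  (binding)

Optimal: p = 8, q = 3
Binding: C3, C4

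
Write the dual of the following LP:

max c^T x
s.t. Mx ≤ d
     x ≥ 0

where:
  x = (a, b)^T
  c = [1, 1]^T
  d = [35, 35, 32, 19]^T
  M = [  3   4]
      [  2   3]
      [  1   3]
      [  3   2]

Primal max cᵀx s.t. Ax ≤ b, x ≥ 0  →  Dual min bᵀy s.t. Aᵀy ≥ c, y ≥ 0.

Minimize: z = 35y1 + 35y2 + 32y3 + 19y4

Subject to:
  3y1 + 2y2 + y3 + 3y4 ≥ 1
  4y1 + 3y2 + 3y3 + 2y4 ≥ 1
  y1, y2, y3, y4 ≥ 0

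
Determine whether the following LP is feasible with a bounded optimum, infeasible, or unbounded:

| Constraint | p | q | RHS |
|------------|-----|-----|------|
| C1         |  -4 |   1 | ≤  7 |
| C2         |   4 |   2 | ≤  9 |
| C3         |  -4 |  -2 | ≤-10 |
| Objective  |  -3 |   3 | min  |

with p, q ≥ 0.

Infeasible (no feasible solution exists)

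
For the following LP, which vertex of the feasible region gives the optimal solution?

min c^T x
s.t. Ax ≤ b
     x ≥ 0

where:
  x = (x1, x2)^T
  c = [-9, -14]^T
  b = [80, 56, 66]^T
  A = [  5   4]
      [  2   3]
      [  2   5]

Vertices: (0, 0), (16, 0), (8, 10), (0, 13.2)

Evaluate the objective at each vertex of the feasible region:
  z(0, 0) = 0
  z(16, 0) = -144
  z(8, 10) = -212  ←
  z(0, 13.2) = -184.8
The minimum is at x1 = 8, x2 = 10.

(8, 10)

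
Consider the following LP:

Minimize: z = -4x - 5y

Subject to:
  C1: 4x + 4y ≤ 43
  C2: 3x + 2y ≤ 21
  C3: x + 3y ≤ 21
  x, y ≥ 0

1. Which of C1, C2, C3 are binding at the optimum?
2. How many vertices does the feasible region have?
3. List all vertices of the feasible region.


1. C2, C3
2. 4
3. (0, 0), (7, 0), (3, 6), (0, 7)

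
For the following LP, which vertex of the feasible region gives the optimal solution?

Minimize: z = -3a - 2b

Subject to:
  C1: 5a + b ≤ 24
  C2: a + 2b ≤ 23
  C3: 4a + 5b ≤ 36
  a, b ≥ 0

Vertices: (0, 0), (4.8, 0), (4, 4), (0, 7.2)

Evaluate the objective at each vertex of the feasible region:
  z(0, 0) = 0
  z(4.8, 0) = -14.4
  z(4, 4) = -20  ←
  z(0, 7.2) = -14.4
The minimum is at a = 4, b = 4.

(4, 4)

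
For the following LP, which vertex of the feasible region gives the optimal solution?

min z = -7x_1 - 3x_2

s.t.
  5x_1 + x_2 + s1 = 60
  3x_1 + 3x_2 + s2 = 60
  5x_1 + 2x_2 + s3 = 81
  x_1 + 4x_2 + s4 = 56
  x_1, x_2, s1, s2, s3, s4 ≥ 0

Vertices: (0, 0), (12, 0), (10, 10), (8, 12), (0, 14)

Evaluate the objective at each vertex of the feasible region:
  z(0, 0) = 0
  z(12, 0) = -84
  z(10, 10) = -100  ←
  z(8, 12) = -92
  z(0, 14) = -42
The minimum is at x_1 = 10, x_2 = 10.

(10, 10)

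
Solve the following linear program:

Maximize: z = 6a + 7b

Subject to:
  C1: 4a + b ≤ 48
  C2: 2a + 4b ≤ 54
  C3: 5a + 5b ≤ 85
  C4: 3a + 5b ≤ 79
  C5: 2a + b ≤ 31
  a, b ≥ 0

Evaluate the objective at each vertex of the feasible region:
  z(0, 0) = 0
  z(12, 0) = 72
  z(10.33, 6.667) = 108.7
  z(7, 10) = 112  ←
  z(0, 13.5) = 94.5
The maximum is at a = 7, b = 10.

a = 7, b = 10, z = 112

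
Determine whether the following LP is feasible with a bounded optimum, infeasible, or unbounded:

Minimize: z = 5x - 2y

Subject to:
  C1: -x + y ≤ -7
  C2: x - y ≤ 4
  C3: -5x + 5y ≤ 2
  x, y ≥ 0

Infeasible (no feasible solution exists)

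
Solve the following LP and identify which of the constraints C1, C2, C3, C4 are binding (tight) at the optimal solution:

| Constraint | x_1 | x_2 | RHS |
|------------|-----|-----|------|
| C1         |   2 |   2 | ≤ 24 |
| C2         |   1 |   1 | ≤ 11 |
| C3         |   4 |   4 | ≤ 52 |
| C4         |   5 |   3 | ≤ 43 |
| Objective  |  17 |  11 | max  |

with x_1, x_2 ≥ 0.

At x_1 = 5, x_2 = 6, compute slack b - a·x for each constraint:
  C1: 24 − 22 = 2  (slack)
  C2: 11 − 11 = 0  (binding)
  C3: 52 − 44 = 8  (slack)
  C4: 43 − 43 = 0  (binding)

Optimal: x_1 = 5, x_2 = 6
Binding: C2, C4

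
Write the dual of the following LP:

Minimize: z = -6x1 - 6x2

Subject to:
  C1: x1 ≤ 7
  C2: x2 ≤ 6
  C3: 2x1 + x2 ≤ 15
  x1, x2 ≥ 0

Primal min cᵀx s.t. Ax ≤ b, x ≥ 0  →  Dual max −bᵀy s.t. Aᵀy ≥ −c, y ≥ 0.

Maximize: z = -7y1 - 6y2 - 15y3

Subject to:
  y1 + 2y3 ≥ 6
  y2 + y3 ≥ 6
  y1, y2, y3 ≥ 0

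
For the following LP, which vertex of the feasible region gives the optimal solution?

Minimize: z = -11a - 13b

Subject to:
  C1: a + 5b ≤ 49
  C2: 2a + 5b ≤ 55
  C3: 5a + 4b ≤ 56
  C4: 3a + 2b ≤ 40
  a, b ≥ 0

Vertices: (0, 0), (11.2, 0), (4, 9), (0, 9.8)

Evaluate the objective at each vertex of the feasible region:
  z(0, 0) = 0
  z(11.2, 0) = -123.2
  z(4, 9) = -161  ←
  z(0, 9.8) = -127.4
The minimum is at a = 4, b = 9.

(4, 9)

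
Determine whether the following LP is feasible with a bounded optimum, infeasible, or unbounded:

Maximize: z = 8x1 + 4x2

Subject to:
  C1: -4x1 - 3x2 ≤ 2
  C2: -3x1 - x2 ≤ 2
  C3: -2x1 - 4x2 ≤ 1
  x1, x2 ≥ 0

Unbounded (objective can increase without bound)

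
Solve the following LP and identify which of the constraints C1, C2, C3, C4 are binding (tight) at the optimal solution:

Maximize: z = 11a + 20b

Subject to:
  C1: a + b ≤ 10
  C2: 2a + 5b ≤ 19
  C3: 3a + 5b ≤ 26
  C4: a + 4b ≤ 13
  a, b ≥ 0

At a = 7, b = 1, compute slack b - a·x for each constraint:
  C1: 10 − 8 = 2  (slack)
  C2: 19 − 19 = 0  (binding)
  C3: 26 − 26 = 0  (binding)
  C4: 13 − 11 = 2  (slack)

Optimal: a = 7, b = 1
Binding: C2, C3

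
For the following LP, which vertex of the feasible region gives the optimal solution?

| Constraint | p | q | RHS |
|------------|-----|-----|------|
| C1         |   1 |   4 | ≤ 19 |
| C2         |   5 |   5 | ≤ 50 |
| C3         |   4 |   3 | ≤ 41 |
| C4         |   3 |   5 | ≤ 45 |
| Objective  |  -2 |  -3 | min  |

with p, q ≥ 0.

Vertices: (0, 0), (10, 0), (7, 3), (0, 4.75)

Evaluate the objective at each vertex of the feasible region:
  z(0, 0) = 0
  z(10, 0) = -20
  z(7, 3) = -23  ←
  z(0, 4.75) = -14.25
The minimum is at p = 7, q = 3.

(7, 3)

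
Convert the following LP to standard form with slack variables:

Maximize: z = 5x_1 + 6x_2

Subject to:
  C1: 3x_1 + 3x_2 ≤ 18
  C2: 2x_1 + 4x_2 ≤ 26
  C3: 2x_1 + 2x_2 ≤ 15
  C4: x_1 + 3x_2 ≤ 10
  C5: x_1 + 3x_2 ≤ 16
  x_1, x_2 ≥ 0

max z = 5x_1 + 6x_2

s.t.
  3x_1 + 3x_2 + s1 = 18
  2x_1 + 4x_2 + s2 = 26
  2x_1 + 2x_2 + s3 = 15
  x_1 + 3x_2 + s4 = 10
  x_1 + 3x_2 + s5 = 16
  x_1, x_2, s1, s2, s3, s4, s5 ≥ 0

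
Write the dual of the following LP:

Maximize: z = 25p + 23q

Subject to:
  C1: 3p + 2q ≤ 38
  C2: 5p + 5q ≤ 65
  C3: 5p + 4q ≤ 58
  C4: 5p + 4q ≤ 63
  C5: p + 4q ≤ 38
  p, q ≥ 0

Primal max cᵀx s.t. Ax ≤ b, x ≥ 0  →  Dual min bᵀy s.t. Aᵀy ≥ c, y ≥ 0.

Minimize: z = 38y1 + 65y2 + 58y3 + 63y4 + 38y5

Subject to:
  3y1 + 5y2 + 5y3 + 5y4 + y5 ≥ 25
  2y1 + 5y2 + 4y3 + 4y4 + 4y5 ≥ 23
  y1, y2, y3, y4, y5 ≥ 0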